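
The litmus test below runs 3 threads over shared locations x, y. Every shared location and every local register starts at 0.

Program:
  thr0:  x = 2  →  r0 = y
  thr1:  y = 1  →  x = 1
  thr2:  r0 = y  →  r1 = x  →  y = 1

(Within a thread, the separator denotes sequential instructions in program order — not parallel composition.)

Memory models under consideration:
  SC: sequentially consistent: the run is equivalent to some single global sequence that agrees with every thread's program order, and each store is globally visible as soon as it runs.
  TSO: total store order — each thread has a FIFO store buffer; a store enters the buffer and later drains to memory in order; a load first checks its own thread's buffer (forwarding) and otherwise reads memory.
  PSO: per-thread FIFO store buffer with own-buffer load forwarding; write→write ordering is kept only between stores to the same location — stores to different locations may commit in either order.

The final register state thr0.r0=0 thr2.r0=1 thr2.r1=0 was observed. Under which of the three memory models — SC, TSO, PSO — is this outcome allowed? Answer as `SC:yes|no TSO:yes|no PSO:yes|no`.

SC:no TSO:yes PSO:yes

outcome vector order: (thr0.r0,thr2.r0,thr2.r1)
SC (11): (0,0,0), (0,0,1), (0,0,2), (0,1,1), (0,1,2), (1,0,0), (1,0,1), (1,0,2), (1,1,0), (1,1,1), (1,1,2)
TSO (12): (0,0,0), (0,0,1), (0,0,2), (0,1,0), (0,1,1), (0,1,2), (1,0,0), (1,0,1), (1,0,2), (1,1,0), (1,1,1), (1,1,2)
PSO (12): (0,0,0), (0,0,1), (0,0,2), (0,1,0), (0,1,1), (0,1,2), (1,0,0), (1,0,1), (1,0,2), (1,1,0), (1,1,1), (1,1,2)
target (0,1,0) ∈ {TSO,PSO}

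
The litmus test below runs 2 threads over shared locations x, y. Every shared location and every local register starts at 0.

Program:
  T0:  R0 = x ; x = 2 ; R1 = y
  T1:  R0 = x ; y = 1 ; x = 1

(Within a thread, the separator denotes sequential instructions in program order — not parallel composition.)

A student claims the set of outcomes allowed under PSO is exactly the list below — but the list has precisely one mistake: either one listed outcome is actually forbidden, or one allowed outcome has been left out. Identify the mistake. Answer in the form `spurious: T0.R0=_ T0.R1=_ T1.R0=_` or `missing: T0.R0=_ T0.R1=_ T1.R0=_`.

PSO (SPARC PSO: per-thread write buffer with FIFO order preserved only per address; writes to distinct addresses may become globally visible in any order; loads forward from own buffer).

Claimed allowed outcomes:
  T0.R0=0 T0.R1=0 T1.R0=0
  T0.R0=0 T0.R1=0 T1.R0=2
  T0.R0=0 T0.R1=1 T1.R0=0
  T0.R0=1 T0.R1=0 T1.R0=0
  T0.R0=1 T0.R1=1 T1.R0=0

missing: T0.R0=0 T0.R1=1 T1.R0=2

outcome vector order: (T0.R0,T0.R1,T1.R0)
[PSO] allowed = {000; 002; 010; 012; 100; 110}
PSO∖claimed = {012}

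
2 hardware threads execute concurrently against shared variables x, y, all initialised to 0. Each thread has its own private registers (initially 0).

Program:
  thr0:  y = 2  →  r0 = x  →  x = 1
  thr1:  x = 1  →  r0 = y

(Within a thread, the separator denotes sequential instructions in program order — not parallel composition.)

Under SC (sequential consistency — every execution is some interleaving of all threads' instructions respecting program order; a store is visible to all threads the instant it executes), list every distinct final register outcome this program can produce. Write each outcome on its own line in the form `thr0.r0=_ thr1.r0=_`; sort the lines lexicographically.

thr0.r0=0 thr1.r0=2
thr0.r0=1 thr1.r0=0
thr0.r0=1 thr1.r0=2

outcome vector order: (thr0.r0,thr1.r0)
|SC outcomes| = 3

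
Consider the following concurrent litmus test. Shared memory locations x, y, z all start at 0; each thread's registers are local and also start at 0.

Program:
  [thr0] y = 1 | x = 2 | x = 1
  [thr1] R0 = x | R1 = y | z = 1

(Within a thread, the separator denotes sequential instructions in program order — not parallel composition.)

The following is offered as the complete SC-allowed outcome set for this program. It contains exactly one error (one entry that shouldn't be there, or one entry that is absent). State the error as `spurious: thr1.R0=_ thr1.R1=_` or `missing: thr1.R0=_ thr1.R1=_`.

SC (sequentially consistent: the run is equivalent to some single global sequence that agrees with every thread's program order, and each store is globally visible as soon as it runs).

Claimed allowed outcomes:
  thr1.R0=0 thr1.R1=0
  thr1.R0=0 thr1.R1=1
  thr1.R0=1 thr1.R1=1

missing: thr1.R0=2 thr1.R1=1

outcome vector order: (thr1.R0,thr1.R1)
[SC] allowed = {0/0, 0/1, 1/1, 2/1}
SC∖claimed = {2/1}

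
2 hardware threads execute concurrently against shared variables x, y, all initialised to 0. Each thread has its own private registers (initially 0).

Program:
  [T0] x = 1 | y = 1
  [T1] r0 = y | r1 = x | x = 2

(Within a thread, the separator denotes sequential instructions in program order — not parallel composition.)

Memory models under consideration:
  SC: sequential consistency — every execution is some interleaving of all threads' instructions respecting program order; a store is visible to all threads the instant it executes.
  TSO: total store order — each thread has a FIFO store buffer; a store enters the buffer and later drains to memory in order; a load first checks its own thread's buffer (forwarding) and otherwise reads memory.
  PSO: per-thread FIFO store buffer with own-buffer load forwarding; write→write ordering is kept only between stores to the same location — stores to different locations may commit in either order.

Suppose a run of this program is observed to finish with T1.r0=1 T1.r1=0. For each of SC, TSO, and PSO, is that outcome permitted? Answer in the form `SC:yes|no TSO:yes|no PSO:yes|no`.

SC:no TSO:no PSO:yes

outcome vector order: (T1.r0,T1.r1)
under SC → <0 0> <0 1> <1 1>
under TSO → <0 0> <0 1> <1 1>
under PSO → <0 0> <0 1> <1 0> <1 1>
target <1 0> ∈ {PSO}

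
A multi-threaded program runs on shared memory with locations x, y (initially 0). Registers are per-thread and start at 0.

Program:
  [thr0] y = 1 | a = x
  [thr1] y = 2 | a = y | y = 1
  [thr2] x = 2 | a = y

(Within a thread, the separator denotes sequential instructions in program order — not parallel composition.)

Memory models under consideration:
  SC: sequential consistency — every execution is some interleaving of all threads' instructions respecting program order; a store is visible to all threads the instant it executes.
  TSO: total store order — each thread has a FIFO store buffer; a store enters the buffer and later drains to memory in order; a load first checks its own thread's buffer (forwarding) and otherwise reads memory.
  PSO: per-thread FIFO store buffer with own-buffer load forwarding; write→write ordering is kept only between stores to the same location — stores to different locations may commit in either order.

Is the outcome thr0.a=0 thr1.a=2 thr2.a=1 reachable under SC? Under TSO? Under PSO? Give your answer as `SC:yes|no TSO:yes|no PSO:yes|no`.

SC:yes TSO:yes PSO:yes

outcome vector order: (thr0.a,thr1.a,thr2.a)
SC (9): 0/1/1 0/2/1 0/2/2 2/1/0 2/1/1 2/1/2 2/2/0 2/2/1 2/2/2
TSO (12): 0/1/0 0/1/1 0/1/2 0/2/0 0/2/1 0/2/2 2/1/0 2/1/1 2/1/2 2/2/0 2/2/1 2/2/2
PSO (12): 0/1/0 0/1/1 0/1/2 0/2/0 0/2/1 0/2/2 2/1/0 2/1/1 2/1/2 2/2/0 2/2/1 2/2/2
target 0/2/1 ∈ {SC,TSO,PSO}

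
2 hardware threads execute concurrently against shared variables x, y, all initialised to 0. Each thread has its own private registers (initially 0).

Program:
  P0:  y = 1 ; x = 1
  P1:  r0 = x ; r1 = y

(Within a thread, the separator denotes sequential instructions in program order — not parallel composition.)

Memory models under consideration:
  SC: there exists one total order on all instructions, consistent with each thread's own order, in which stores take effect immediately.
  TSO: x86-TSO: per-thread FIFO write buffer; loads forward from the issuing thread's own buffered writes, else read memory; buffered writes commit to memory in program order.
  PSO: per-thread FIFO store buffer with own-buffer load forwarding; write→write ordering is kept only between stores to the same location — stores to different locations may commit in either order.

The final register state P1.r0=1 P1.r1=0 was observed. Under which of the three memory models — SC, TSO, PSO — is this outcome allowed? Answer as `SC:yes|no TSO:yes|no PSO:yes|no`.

SC:no TSO:no PSO:yes

outcome vector order: (P1.r0,P1.r1)
SC: 3 outcomes — {0/0, 0/1, 1/1}
TSO: 3 outcomes — {0/0, 0/1, 1/1}
PSO: 4 outcomes — {0/0, 0/1, 1/0, 1/1}
target 1/0 ∈ {PSO}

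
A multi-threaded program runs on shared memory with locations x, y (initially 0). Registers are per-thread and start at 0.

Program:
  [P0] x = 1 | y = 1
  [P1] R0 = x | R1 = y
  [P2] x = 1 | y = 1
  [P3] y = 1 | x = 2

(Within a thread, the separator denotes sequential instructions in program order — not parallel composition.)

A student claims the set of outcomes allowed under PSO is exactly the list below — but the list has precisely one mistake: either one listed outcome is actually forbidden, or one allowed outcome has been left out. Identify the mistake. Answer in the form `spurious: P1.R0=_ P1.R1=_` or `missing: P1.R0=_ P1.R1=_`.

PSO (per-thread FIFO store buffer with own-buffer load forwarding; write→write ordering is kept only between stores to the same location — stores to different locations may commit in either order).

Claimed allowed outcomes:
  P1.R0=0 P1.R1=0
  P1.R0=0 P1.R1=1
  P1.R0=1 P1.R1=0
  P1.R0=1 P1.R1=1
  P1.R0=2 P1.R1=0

missing: P1.R0=2 P1.R1=1

outcome vector order: (P1.R0,P1.R1)
[PSO] allowed = {0/0; 0/1; 1/0; 1/1; 2/0; 2/1}
PSO∖claimed = {2/1}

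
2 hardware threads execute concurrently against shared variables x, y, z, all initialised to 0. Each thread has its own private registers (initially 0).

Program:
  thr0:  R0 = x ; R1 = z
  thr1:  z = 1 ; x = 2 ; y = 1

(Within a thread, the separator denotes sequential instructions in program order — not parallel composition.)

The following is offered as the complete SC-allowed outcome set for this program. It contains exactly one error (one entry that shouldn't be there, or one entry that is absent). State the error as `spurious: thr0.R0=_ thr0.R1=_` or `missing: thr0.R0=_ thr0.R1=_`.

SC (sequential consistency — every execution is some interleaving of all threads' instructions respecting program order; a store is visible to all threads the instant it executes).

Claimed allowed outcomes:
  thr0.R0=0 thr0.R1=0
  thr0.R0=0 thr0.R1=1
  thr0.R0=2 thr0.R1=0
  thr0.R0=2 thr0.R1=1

spurious: thr0.R0=2 thr0.R1=0

outcome vector order: (thr0.R0,thr0.R1)
SC (3): 0/0, 0/1, 2/1
claimed∖SC = {2/0}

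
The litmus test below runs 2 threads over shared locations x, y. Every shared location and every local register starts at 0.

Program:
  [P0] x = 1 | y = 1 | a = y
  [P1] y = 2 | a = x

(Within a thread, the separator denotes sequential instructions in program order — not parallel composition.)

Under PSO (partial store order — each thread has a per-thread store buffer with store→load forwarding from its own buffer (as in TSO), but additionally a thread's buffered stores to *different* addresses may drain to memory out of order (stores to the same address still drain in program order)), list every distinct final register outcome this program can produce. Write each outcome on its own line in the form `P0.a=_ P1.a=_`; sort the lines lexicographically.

outcome vector order: (P0.a,P1.a)
|PSO outcomes| = 4

P0.a=1 P1.a=0
P0.a=1 P1.a=1
P0.a=2 P1.a=0
P0.a=2 P1.a=1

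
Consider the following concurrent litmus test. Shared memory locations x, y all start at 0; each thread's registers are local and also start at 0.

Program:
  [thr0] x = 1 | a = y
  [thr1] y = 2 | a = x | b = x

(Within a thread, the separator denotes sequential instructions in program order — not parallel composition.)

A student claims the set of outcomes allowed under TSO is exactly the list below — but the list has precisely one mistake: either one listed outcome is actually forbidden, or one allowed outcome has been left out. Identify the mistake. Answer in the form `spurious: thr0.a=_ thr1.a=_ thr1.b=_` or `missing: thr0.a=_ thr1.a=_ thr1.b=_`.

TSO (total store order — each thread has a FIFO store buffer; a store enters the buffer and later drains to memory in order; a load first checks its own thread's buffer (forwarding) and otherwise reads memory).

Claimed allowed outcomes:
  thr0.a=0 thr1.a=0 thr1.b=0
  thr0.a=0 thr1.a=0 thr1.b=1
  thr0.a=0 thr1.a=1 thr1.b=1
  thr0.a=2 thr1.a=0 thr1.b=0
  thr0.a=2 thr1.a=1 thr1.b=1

outcome vector order: (thr0.a,thr1.a,thr1.b)
[TSO] allowed = {0/0/0; 0/0/1; 0/1/1; 2/0/0; 2/0/1; 2/1/1}
TSO∖claimed = {2/0/1}

missing: thr0.a=2 thr1.a=0 thr1.b=1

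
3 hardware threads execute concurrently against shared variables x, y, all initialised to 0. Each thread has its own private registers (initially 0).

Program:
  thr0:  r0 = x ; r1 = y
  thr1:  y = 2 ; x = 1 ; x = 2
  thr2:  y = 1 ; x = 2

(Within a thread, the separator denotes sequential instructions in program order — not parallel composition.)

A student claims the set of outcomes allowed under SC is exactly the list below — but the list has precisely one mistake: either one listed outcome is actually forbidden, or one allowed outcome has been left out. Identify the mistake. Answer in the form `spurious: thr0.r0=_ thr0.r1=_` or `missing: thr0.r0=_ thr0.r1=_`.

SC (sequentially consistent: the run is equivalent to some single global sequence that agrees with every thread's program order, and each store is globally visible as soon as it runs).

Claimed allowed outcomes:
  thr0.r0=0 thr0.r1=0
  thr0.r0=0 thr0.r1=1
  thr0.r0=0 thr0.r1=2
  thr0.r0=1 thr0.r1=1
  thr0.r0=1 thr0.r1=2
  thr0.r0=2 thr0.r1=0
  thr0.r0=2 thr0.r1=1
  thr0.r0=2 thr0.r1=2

spurious: thr0.r0=2 thr0.r1=0

outcome vector order: (thr0.r0,thr0.r1)
SC (7): <0 0>; <0 1>; <0 2>; <1 1>; <1 2>; <2 1>; <2 2>
claimed∖SC = {<2 0>}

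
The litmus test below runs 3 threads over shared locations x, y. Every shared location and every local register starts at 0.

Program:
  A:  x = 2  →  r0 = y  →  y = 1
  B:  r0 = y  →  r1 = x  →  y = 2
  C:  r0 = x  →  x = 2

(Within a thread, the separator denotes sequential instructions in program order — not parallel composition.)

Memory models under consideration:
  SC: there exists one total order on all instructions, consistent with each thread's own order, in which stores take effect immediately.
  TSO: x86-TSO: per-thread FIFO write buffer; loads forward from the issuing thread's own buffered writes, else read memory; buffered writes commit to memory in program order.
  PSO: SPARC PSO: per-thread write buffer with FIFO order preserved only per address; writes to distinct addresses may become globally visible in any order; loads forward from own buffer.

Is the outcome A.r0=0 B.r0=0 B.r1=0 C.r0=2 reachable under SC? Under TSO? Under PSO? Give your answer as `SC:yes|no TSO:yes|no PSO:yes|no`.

outcome vector order: (A.r0,B.r0,B.r1,C.r0)
SC (10): (0,0,0,0); (0,0,0,2); (0,0,2,0); (0,0,2,2); (0,1,2,0); (0,1,2,2); (2,0,0,0); (2,0,0,2); (2,0,2,0); (2,0,2,2)
TSO (10): (0,0,0,0); (0,0,0,2); (0,0,2,0); (0,0,2,2); (0,1,2,0); (0,1,2,2); (2,0,0,0); (2,0,0,2); (2,0,2,0); (2,0,2,2)
PSO (12): (0,0,0,0); (0,0,0,2); (0,0,2,0); (0,0,2,2); (0,1,0,0); (0,1,0,2); (0,1,2,0); (0,1,2,2); (2,0,0,0); (2,0,0,2); (2,0,2,0); (2,0,2,2)
target (0,0,0,2) ∈ {SC,TSO,PSO}

SC:yes TSO:yes PSO:yes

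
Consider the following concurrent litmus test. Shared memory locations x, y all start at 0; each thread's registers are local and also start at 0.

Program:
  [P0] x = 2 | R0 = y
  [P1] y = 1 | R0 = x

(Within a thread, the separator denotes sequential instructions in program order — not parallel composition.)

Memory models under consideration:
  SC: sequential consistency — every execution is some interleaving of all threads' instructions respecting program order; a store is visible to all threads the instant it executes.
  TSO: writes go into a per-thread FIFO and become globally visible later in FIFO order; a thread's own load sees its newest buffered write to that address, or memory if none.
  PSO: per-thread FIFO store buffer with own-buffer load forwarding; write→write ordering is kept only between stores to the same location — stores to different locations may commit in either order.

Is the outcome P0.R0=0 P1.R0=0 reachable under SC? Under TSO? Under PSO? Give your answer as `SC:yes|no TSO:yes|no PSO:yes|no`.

SC:no TSO:yes PSO:yes

outcome vector order: (P0.R0,P1.R0)
SC (3): (0,2) (1,0) (1,2)
TSO (4): (0,0) (0,2) (1,0) (1,2)
PSO (4): (0,0) (0,2) (1,0) (1,2)
target (0,0) ∈ {TSO,PSO}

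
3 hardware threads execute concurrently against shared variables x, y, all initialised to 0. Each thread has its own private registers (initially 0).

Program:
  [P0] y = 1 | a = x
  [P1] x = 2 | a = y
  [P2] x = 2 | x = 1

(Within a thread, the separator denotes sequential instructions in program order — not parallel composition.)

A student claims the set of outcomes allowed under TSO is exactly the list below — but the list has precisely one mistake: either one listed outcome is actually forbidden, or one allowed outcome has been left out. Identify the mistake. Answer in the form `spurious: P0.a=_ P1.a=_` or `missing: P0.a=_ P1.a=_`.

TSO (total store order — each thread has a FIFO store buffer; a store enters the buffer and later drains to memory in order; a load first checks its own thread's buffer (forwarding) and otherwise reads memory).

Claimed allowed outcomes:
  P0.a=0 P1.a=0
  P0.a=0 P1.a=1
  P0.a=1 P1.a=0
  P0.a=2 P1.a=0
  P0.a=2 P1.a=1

outcome vector order: (P0.a,P1.a)
under TSO → 0/0 0/1 1/0 1/1 2/0 2/1
TSO∖claimed = {1/1}

missing: P0.a=1 P1.a=1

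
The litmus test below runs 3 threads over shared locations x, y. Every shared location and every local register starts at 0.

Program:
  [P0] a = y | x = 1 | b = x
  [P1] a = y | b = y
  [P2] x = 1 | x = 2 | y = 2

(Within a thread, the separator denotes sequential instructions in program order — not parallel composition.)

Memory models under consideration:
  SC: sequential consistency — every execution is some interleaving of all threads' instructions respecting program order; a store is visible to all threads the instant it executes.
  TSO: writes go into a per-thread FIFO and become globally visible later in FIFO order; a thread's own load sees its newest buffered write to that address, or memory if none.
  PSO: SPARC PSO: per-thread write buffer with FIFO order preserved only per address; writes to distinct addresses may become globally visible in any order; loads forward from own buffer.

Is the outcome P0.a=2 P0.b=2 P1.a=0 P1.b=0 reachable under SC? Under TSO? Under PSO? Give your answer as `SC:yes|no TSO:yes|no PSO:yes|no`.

SC:no TSO:no PSO:yes

outcome vector order: (P0.a,P0.b,P1.a,P1.b)
[SC] allowed = {0100 0102 0122 0200 0202 0222 2100 2102 2122}
[TSO] allowed = {0100 0102 0122 0200 0202 0222 2100 2102 2122}
[PSO] allowed = {0100 0102 0122 0200 0202 0222 2100 2102 2122 2200 2202 2222}
target 2200 ∈ {PSO}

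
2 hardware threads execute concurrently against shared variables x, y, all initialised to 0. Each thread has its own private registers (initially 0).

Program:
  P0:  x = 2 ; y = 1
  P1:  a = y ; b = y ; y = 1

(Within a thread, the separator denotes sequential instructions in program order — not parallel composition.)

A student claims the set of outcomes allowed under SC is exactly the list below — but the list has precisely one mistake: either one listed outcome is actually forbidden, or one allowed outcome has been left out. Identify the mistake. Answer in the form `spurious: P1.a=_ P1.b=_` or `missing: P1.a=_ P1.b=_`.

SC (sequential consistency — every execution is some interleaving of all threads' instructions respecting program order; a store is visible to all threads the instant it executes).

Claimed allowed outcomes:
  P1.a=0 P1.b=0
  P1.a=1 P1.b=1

missing: P1.a=0 P1.b=1

outcome vector order: (P1.a,P1.b)
under SC → <0 0> <0 1> <1 1>
SC∖claimed = {<0 1>}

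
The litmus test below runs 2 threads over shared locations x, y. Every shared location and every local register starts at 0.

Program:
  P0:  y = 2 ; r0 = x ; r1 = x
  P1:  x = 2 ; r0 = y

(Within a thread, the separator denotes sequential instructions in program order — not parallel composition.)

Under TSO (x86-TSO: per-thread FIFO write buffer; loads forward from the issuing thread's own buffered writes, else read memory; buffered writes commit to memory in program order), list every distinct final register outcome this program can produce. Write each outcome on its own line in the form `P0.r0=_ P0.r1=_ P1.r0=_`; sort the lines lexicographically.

outcome vector order: (P0.r0,P0.r1,P1.r0)
|TSO outcomes| = 6

P0.r0=0 P0.r1=0 P1.r0=0
P0.r0=0 P0.r1=0 P1.r0=2
P0.r0=0 P0.r1=2 P1.r0=0
P0.r0=0 P0.r1=2 P1.r0=2
P0.r0=2 P0.r1=2 P1.r0=0
P0.r0=2 P0.r1=2 P1.r0=2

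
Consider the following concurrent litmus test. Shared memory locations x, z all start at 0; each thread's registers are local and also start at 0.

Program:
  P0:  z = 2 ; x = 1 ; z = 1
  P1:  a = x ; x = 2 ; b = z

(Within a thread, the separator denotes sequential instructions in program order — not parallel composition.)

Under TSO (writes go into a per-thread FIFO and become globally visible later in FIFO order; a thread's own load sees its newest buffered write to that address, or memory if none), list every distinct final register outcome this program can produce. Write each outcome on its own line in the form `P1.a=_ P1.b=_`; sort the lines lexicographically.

outcome vector order: (P1.a,P1.b)
|TSO outcomes| = 5

P1.a=0 P1.b=0
P1.a=0 P1.b=1
P1.a=0 P1.b=2
P1.a=1 P1.b=1
P1.a=1 P1.b=2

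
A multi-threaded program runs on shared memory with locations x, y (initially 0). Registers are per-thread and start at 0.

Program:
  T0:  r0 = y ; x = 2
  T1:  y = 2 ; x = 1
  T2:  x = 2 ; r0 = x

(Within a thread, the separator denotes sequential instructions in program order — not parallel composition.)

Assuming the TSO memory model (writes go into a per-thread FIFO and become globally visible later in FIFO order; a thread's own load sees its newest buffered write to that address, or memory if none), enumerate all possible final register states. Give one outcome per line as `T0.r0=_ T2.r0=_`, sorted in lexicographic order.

T0.r0=0 T2.r0=1
T0.r0=0 T2.r0=2
T0.r0=2 T2.r0=1
T0.r0=2 T2.r0=2

outcome vector order: (T0.r0,T2.r0)
|TSO outcomes| = 4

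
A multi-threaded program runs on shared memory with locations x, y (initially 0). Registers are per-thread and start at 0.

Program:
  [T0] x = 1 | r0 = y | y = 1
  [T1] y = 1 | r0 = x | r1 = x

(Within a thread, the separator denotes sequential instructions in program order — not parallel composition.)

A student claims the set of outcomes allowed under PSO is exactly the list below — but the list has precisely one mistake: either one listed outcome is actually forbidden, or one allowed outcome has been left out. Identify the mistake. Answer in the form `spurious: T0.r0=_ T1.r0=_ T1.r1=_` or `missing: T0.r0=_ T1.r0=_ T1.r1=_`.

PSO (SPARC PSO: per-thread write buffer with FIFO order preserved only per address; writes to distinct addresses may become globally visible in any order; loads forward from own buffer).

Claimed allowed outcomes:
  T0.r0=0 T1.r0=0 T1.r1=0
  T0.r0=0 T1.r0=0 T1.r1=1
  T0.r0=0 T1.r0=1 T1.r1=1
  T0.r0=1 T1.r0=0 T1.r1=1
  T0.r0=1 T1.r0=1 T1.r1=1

outcome vector order: (T0.r0,T1.r0,T1.r1)
PSO (6): 000, 001, 011, 100, 101, 111
PSO∖claimed = {100}

missing: T0.r0=1 T1.r0=0 T1.r1=0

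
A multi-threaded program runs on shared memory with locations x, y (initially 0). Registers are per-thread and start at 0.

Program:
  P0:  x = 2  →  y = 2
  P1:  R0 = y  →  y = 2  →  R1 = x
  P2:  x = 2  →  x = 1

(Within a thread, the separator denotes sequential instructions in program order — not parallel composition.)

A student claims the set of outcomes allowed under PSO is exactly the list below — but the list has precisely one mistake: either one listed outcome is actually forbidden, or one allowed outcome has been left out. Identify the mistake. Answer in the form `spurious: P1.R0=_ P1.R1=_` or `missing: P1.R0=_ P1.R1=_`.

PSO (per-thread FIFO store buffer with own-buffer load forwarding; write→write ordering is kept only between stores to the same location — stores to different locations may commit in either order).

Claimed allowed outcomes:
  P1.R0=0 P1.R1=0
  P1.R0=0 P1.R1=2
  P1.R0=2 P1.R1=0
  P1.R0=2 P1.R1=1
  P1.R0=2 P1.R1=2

missing: P1.R0=0 P1.R1=1

outcome vector order: (P1.R0,P1.R1)
[PSO] allowed = {<0 0>, <0 1>, <0 2>, <2 0>, <2 1>, <2 2>}
PSO∖claimed = {<0 1>}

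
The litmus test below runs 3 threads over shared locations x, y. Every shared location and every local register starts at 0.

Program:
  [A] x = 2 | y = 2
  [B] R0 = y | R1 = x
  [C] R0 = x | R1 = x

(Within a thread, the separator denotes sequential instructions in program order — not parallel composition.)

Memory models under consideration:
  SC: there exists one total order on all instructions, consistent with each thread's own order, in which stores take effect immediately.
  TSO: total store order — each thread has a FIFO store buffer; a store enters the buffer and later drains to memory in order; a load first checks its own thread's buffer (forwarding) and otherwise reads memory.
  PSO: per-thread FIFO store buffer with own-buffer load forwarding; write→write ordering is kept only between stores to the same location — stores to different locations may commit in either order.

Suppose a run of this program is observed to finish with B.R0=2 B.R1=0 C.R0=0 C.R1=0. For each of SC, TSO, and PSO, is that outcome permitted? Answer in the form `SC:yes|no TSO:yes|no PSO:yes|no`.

SC:no TSO:no PSO:yes

outcome vector order: (B.R0,B.R1,C.R0,C.R1)
[SC] allowed = {0/0/0/0, 0/0/0/2, 0/0/2/2, 0/2/0/0, 0/2/0/2, 0/2/2/2, 2/2/0/0, 2/2/0/2, 2/2/2/2}
[TSO] allowed = {0/0/0/0, 0/0/0/2, 0/0/2/2, 0/2/0/0, 0/2/0/2, 0/2/2/2, 2/2/0/0, 2/2/0/2, 2/2/2/2}
[PSO] allowed = {0/0/0/0, 0/0/0/2, 0/0/2/2, 0/2/0/0, 0/2/0/2, 0/2/2/2, 2/0/0/0, 2/0/0/2, 2/0/2/2, 2/2/0/0, 2/2/0/2, 2/2/2/2}
target 2/0/0/0 ∈ {PSO}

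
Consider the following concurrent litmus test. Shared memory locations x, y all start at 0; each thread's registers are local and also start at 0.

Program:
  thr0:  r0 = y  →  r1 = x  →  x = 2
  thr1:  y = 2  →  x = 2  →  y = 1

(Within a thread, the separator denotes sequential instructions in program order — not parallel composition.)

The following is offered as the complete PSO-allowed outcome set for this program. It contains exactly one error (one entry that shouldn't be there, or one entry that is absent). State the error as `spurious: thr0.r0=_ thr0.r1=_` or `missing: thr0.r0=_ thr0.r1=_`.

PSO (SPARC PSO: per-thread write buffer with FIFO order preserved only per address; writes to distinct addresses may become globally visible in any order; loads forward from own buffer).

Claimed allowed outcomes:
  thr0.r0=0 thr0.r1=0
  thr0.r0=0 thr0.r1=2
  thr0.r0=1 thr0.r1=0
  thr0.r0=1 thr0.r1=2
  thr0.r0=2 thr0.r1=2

missing: thr0.r0=2 thr0.r1=0

outcome vector order: (thr0.r0,thr0.r1)
[PSO] allowed = {0/0 0/2 1/0 1/2 2/0 2/2}
PSO∖claimed = {2/0}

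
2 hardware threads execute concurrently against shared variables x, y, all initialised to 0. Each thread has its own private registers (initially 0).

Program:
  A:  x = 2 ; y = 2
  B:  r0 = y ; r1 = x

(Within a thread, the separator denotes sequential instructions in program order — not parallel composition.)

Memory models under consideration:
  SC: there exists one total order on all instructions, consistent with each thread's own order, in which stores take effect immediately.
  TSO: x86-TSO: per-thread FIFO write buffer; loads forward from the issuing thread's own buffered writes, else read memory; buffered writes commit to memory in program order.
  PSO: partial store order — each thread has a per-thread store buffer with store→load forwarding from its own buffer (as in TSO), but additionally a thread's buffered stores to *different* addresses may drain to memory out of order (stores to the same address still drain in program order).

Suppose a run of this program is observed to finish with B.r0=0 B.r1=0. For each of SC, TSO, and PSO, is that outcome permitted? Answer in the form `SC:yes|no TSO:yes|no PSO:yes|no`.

SC:yes TSO:yes PSO:yes

outcome vector order: (B.r0,B.r1)
SC (3): (0,0) (0,2) (2,2)
TSO (3): (0,0) (0,2) (2,2)
PSO (4): (0,0) (0,2) (2,0) (2,2)
target (0,0) ∈ {SC,TSO,PSO}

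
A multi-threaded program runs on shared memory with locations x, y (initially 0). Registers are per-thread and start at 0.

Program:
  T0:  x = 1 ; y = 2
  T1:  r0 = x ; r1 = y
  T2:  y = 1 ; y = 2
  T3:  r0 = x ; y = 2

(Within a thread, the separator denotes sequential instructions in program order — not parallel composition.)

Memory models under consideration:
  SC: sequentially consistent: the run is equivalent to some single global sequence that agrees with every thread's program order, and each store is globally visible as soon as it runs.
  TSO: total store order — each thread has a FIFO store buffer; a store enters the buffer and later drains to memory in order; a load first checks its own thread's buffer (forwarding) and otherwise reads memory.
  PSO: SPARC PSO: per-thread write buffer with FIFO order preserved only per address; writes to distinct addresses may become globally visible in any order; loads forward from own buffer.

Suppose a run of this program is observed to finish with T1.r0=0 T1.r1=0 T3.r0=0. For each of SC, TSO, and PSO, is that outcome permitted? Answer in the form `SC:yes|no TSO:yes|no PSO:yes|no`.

outcome vector order: (T1.r0,T1.r1,T3.r0)
SC: 12 outcomes — {(0,0,0); (0,0,1); (0,1,0); (0,1,1); (0,2,0); (0,2,1); (1,0,0); (1,0,1); (1,1,0); (1,1,1); (1,2,0); (1,2,1)}
TSO: 12 outcomes — {(0,0,0); (0,0,1); (0,1,0); (0,1,1); (0,2,0); (0,2,1); (1,0,0); (1,0,1); (1,1,0); (1,1,1); (1,2,0); (1,2,1)}
PSO: 12 outcomes — {(0,0,0); (0,0,1); (0,1,0); (0,1,1); (0,2,0); (0,2,1); (1,0,0); (1,0,1); (1,1,0); (1,1,1); (1,2,0); (1,2,1)}
target (0,0,0) ∈ {SC,TSO,PSO}

SC:yes TSO:yes PSO:yes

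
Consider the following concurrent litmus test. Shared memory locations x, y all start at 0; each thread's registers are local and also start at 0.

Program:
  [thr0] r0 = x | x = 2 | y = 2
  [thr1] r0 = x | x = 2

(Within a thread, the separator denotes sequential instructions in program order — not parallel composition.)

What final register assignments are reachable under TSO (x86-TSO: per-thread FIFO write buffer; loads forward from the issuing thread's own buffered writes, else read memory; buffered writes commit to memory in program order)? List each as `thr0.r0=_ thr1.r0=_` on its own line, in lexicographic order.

outcome vector order: (thr0.r0,thr1.r0)
|TSO outcomes| = 3

thr0.r0=0 thr1.r0=0
thr0.r0=0 thr1.r0=2
thr0.r0=2 thr1.r0=0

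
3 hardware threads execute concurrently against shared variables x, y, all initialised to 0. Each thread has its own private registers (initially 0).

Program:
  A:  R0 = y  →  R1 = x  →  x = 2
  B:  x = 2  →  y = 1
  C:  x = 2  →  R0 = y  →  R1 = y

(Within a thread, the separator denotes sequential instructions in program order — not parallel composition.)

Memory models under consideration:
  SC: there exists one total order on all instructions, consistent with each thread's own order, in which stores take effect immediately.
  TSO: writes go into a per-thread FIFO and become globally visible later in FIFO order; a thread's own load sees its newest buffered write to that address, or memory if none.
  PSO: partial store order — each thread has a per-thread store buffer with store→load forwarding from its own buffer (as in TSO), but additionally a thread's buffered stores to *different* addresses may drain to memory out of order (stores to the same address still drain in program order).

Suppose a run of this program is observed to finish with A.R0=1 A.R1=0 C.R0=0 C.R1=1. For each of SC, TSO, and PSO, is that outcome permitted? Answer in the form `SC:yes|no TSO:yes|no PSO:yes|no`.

SC:no TSO:no PSO:yes

outcome vector order: (A.R0,A.R1,C.R0,C.R1)
under SC → (0,0,0,0); (0,0,0,1); (0,0,1,1); (0,2,0,0); (0,2,0,1); (0,2,1,1); (1,2,0,0); (1,2,0,1); (1,2,1,1)
under TSO → (0,0,0,0); (0,0,0,1); (0,0,1,1); (0,2,0,0); (0,2,0,1); (0,2,1,1); (1,2,0,0); (1,2,0,1); (1,2,1,1)
under PSO → (0,0,0,0); (0,0,0,1); (0,0,1,1); (0,2,0,0); (0,2,0,1); (0,2,1,1); (1,0,0,0); (1,0,0,1); (1,0,1,1); (1,2,0,0); (1,2,0,1); (1,2,1,1)
target (1,0,0,1) ∈ {PSO}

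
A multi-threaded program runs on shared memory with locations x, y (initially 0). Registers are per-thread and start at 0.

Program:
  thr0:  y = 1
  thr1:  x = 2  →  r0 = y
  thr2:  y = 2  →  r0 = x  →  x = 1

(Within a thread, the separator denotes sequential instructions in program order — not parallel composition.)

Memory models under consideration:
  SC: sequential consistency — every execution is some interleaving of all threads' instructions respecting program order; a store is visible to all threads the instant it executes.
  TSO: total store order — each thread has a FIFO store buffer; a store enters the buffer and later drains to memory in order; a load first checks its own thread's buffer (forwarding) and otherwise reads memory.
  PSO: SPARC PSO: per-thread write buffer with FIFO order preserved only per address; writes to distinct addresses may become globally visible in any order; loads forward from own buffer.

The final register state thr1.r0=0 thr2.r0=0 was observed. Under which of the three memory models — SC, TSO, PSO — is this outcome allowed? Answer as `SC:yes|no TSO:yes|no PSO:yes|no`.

outcome vector order: (thr1.r0,thr2.r0)
SC: 5 outcomes — {0/2; 1/0; 1/2; 2/0; 2/2}
TSO: 6 outcomes — {0/0; 0/2; 1/0; 1/2; 2/0; 2/2}
PSO: 6 outcomes — {0/0; 0/2; 1/0; 1/2; 2/0; 2/2}
target 0/0 ∈ {TSO,PSO}

SC:no TSO:yes PSO:yes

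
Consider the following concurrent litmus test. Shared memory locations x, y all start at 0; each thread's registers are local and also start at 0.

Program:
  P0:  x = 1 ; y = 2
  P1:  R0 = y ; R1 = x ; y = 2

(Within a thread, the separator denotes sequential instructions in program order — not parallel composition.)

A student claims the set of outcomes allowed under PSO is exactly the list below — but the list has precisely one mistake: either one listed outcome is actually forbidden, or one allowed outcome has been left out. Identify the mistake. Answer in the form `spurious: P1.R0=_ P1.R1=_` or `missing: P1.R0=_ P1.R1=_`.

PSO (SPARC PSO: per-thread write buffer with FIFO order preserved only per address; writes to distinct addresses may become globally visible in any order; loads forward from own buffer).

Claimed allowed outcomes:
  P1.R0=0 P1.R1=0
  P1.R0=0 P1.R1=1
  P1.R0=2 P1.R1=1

missing: P1.R0=2 P1.R1=0

outcome vector order: (P1.R0,P1.R1)
PSO (4): (0,0), (0,1), (2,0), (2,1)
PSO∖claimed = {(2,0)}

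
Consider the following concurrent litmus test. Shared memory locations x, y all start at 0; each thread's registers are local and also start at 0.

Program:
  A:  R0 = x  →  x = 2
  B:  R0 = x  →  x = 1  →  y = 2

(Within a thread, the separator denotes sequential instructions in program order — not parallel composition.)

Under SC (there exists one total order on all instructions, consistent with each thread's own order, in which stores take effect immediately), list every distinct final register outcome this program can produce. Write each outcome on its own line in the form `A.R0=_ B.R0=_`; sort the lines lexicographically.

A.R0=0 B.R0=0
A.R0=0 B.R0=2
A.R0=1 B.R0=0

outcome vector order: (A.R0,B.R0)
|SC outcomes| = 3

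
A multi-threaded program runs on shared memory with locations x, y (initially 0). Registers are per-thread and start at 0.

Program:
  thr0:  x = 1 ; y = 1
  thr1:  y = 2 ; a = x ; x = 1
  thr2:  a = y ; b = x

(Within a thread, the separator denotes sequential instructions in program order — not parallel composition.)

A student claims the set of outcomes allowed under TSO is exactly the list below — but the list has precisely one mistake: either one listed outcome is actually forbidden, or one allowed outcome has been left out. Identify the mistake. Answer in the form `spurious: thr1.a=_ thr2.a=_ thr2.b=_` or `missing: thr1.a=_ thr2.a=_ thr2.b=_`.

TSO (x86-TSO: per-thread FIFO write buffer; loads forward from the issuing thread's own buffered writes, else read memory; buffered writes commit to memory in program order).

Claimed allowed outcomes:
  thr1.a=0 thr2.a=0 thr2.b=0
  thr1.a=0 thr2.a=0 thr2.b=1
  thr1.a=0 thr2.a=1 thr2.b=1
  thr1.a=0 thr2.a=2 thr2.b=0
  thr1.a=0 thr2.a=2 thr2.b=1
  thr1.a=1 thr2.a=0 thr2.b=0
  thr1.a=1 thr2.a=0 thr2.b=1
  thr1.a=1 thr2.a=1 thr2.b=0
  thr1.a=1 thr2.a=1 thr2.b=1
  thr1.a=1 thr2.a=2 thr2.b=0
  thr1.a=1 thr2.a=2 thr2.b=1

spurious: thr1.a=1 thr2.a=1 thr2.b=0

outcome vector order: (thr1.a,thr2.a,thr2.b)
under TSO → 000 001 011 020 021 100 101 111 120 121
claimed∖TSO = {110}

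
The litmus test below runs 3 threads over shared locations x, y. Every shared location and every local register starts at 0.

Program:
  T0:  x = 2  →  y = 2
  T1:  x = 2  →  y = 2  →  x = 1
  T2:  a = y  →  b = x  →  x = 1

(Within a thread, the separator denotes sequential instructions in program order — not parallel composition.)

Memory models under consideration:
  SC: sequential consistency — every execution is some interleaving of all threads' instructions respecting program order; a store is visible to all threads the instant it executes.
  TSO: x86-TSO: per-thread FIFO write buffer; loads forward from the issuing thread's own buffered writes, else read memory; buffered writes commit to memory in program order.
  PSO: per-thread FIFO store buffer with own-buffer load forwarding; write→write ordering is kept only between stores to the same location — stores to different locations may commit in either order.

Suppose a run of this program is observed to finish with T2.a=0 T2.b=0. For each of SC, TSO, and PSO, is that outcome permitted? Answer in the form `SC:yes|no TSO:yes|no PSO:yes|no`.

outcome vector order: (T2.a,T2.b)
SC: 5 outcomes — {<0 0>, <0 1>, <0 2>, <2 1>, <2 2>}
TSO: 5 outcomes — {<0 0>, <0 1>, <0 2>, <2 1>, <2 2>}
PSO: 6 outcomes — {<0 0>, <0 1>, <0 2>, <2 0>, <2 1>, <2 2>}
target <0 0> ∈ {SC,TSO,PSO}

SC:yes TSO:yes PSO:yes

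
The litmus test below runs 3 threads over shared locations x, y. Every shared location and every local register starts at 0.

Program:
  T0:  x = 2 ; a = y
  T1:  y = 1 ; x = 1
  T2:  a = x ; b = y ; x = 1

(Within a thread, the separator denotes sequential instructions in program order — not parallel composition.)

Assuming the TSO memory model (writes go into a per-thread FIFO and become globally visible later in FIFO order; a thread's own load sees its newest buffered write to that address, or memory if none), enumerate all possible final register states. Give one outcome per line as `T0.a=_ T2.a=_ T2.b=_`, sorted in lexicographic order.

T0.a=0 T2.a=0 T2.b=0
T0.a=0 T2.a=0 T2.b=1
T0.a=0 T2.a=1 T2.b=1
T0.a=0 T2.a=2 T2.b=0
T0.a=0 T2.a=2 T2.b=1
T0.a=1 T2.a=0 T2.b=0
T0.a=1 T2.a=0 T2.b=1
T0.a=1 T2.a=1 T2.b=1
T0.a=1 T2.a=2 T2.b=0
T0.a=1 T2.a=2 T2.b=1

outcome vector order: (T0.a,T2.a,T2.b)
|TSO outcomes| = 10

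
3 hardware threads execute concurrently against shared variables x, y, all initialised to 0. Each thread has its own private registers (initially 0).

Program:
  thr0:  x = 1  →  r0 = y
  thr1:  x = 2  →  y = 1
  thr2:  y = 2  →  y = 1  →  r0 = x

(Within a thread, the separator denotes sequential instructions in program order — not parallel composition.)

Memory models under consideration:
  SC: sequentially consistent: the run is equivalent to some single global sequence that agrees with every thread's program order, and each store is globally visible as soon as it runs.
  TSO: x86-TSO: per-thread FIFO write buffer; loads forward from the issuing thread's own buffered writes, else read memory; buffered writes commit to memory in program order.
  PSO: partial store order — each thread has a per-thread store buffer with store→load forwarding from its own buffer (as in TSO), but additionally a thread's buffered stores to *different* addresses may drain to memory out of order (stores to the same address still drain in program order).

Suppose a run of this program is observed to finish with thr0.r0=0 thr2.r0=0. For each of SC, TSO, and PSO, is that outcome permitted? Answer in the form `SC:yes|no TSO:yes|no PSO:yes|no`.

SC:no TSO:yes PSO:yes

outcome vector order: (thr0.r0,thr2.r0)
[SC] allowed = {(0,1), (0,2), (1,0), (1,1), (1,2), (2,1), (2,2)}
[TSO] allowed = {(0,0), (0,1), (0,2), (1,0), (1,1), (1,2), (2,0), (2,1), (2,2)}
[PSO] allowed = {(0,0), (0,1), (0,2), (1,0), (1,1), (1,2), (2,0), (2,1), (2,2)}
target (0,0) ∈ {TSO,PSO}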